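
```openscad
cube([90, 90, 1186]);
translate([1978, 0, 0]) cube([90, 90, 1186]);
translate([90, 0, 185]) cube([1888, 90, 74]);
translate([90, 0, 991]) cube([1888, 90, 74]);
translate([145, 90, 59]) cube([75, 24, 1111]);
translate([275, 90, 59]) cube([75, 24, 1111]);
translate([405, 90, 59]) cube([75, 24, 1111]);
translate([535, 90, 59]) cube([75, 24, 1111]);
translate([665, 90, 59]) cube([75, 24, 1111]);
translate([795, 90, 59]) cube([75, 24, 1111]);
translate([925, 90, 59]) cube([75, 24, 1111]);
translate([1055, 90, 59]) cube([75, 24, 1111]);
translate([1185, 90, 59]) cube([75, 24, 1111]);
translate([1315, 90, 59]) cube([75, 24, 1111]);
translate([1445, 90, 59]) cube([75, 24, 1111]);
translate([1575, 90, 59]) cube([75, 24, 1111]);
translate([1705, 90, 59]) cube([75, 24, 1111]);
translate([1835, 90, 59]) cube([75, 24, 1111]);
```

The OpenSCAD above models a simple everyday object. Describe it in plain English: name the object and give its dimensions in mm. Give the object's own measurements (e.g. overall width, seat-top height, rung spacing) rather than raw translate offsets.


A fence section. Two 90×90 mm posts, 1186 mm tall, stand on the floor with a clear span of 1888 mm between their inner faces. Two horizontal rails of 90×74 mm section span the gap between the posts with their undersides at z = 185 mm and z = 991 mm, flush with the posts' −y face. 14 pickets, each 75 mm wide, 24 mm thick and 1111 mm tall, are fixed to the +y face of the rails with their bottoms at z = 59 mm, spaced across the span with a 55 mm gap after the −x post and between neighbouring pickets, with 68 mm left before the +x post.


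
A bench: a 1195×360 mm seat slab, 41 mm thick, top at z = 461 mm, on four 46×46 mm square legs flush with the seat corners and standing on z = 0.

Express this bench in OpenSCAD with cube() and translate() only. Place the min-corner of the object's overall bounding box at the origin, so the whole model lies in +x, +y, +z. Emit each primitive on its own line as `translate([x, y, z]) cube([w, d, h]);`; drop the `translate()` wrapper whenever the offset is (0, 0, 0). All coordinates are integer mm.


translate([0, 0, 420]) cube([1195, 360, 41]);
cube([46, 46, 420]);
translate([0, 314, 0]) cube([46, 46, 420]);
translate([1149, 0, 0]) cube([46, 46, 420]);
translate([1149, 314, 0]) cube([46, 46, 420]);


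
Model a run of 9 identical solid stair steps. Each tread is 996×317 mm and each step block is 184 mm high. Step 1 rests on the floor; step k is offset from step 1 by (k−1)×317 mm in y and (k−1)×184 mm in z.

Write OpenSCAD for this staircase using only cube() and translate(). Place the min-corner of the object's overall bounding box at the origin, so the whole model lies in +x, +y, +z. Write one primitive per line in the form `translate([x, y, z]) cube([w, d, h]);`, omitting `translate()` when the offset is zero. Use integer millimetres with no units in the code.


cube([996, 317, 184]);
translate([0, 317, 184]) cube([996, 317, 184]);
translate([0, 634, 368]) cube([996, 317, 184]);
translate([0, 951, 552]) cube([996, 317, 184]);
translate([0, 1268, 736]) cube([996, 317, 184]);
translate([0, 1585, 920]) cube([996, 317, 184]);
translate([0, 1902, 1104]) cube([996, 317, 184]);
translate([0, 2219, 1288]) cube([996, 317, 184]);
translate([0, 2536, 1472]) cube([996, 317, 184]);


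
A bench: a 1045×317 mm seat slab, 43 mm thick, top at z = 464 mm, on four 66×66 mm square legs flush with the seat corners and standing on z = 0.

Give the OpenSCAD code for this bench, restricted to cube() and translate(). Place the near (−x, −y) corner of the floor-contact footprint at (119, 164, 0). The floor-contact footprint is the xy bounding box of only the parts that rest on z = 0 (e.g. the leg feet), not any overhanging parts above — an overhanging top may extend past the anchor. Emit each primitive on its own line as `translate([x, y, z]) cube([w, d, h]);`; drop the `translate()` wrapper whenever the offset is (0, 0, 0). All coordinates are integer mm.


translate([119, 164, 421]) cube([1045, 317, 43]);
translate([119, 164, 0]) cube([66, 66, 421]);
translate([119, 415, 0]) cube([66, 66, 421]);
translate([1098, 164, 0]) cube([66, 66, 421]);
translate([1098, 415, 0]) cube([66, 66, 421]);


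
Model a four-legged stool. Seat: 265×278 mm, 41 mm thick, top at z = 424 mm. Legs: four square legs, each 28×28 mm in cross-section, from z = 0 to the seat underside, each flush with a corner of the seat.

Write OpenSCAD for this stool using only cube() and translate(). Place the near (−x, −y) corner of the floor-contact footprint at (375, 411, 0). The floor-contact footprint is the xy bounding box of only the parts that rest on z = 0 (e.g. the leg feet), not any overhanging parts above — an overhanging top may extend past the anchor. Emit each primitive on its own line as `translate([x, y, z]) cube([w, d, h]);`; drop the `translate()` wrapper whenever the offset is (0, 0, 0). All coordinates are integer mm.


translate([375, 411, 383]) cube([265, 278, 41]);
translate([375, 411, 0]) cube([28, 28, 383]);
translate([612, 411, 0]) cube([28, 28, 383]);
translate([375, 661, 0]) cube([28, 28, 383]);
translate([612, 661, 0]) cube([28, 28, 383]);


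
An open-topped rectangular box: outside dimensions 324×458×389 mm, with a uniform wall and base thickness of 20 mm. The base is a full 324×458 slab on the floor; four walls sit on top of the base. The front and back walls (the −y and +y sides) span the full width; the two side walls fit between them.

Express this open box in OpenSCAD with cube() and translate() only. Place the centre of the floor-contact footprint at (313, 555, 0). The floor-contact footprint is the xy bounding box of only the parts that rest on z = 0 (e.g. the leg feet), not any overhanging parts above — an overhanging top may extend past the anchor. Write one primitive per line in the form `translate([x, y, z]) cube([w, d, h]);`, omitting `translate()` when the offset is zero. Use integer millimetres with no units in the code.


translate([151, 326, 0]) cube([324, 458, 20]);
translate([151, 326, 20]) cube([324, 20, 369]);
translate([151, 764, 20]) cube([324, 20, 369]);
translate([151, 346, 20]) cube([20, 418, 369]);
translate([455, 346, 20]) cube([20, 418, 369]);


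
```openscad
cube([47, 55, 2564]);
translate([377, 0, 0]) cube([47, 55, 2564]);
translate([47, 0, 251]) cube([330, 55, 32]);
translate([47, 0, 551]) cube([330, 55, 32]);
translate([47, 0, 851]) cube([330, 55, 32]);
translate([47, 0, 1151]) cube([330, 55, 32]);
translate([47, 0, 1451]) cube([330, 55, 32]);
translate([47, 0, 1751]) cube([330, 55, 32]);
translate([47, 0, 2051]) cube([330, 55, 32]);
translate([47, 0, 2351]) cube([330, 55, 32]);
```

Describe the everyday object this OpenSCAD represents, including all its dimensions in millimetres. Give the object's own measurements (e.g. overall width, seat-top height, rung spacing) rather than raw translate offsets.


A straight ladder. Two 47×55 mm vertical rails, 2564 mm tall, stand 424 mm apart (outside-to-outside) with their front faces coplanar on the −y side. 8 rungs, each 55 mm deep and 32 mm tall, span between the inner faces of the rails, front faces flush with the rails. The lowest rung's underside is at z = 251 mm and rungs are spaced 300 mm apart (underside to underside).


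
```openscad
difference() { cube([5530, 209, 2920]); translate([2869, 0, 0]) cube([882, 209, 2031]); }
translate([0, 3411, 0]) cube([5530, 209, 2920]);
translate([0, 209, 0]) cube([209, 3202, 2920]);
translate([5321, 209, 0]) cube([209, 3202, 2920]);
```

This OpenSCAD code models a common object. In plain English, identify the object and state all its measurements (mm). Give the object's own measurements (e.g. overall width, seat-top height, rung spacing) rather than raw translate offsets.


A single room: four walls, each 2920 mm tall and 209 mm thick, enclosing an outside footprint 5530×3620 mm (x × y), no floor or roof. The front and back walls (−y and +y sides) run the full x-width; the side walls fit between their inner faces. A door opening 882 mm wide and 2031 mm tall is cut through the front wall from the floor up, its −x edge 2869 mm from the wall's −x end.


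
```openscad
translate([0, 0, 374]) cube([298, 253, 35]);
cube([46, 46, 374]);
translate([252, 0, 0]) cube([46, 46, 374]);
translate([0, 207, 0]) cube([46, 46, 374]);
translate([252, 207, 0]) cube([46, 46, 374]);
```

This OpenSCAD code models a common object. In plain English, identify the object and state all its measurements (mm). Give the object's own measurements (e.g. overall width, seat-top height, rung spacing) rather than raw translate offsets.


A four-legged stool. The seat is a 298×253×35 mm slab whose top surface is at z = 409 mm; four square legs, each 46×46 mm in cross-section, run from the floor (z = 0) to the underside of the seat, each flush with a corner of the seat.


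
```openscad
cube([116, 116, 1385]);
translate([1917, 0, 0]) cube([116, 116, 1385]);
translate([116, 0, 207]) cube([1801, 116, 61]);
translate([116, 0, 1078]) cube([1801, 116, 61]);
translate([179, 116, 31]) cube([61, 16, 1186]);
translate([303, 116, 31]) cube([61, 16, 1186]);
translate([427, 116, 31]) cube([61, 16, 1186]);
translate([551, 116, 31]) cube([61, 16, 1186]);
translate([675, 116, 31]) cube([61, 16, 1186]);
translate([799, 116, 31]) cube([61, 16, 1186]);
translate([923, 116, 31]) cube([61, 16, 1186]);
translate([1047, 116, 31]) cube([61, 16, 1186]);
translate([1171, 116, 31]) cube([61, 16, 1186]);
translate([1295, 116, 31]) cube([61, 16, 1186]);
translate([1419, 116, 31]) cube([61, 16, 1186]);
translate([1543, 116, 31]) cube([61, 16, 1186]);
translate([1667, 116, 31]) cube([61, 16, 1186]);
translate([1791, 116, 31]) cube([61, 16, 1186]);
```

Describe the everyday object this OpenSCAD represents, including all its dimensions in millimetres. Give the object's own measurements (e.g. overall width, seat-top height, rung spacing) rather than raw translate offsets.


A fence section. Two 116×116 mm posts, 1385 mm tall, stand on the floor with a clear span of 1801 mm between their inner faces. Two horizontal rails of 116×61 mm section span the gap between the posts with their undersides at z = 207 mm and z = 1078 mm, flush with the posts' −y face. 14 pickets, each 61 mm wide, 16 mm thick and 1186 mm tall, are fixed to the +y face of the rails with their bottoms at z = 31 mm, spaced across the span with a 63 mm gap after the −x post and between neighbouring pickets, with 65 mm left before the +x post.


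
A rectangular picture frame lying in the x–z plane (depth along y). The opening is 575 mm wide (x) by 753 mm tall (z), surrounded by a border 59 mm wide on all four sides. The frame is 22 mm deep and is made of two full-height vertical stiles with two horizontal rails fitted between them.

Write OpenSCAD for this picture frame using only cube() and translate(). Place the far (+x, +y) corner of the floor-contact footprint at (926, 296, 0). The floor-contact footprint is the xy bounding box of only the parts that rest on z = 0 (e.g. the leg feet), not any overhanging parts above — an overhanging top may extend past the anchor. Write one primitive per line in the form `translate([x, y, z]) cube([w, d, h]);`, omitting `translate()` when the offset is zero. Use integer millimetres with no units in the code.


translate([233, 274, 0]) cube([59, 22, 871]);
translate([867, 274, 0]) cube([59, 22, 871]);
translate([292, 274, 0]) cube([575, 22, 59]);
translate([292, 274, 812]) cube([575, 22, 59]);


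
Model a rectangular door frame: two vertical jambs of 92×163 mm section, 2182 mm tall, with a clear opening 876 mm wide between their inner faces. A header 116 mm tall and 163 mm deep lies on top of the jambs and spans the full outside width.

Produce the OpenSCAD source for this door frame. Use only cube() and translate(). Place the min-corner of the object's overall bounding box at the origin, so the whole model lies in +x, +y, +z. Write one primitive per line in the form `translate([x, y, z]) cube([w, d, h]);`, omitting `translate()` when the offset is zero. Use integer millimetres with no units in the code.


cube([92, 163, 2182]);
translate([968, 0, 0]) cube([92, 163, 2182]);
translate([0, 0, 2182]) cube([1060, 163, 116]);


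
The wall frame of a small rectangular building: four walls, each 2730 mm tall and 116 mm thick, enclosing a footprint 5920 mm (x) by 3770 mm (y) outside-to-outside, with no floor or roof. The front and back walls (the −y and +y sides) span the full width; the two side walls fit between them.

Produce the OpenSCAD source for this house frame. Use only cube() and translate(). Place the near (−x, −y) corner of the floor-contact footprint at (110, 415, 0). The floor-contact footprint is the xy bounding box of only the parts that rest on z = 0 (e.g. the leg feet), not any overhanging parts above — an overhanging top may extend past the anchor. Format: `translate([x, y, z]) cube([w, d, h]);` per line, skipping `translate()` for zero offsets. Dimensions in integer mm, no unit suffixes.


translate([110, 415, 0]) cube([5920, 116, 2730]);
translate([110, 4069, 0]) cube([5920, 116, 2730]);
translate([110, 531, 0]) cube([116, 3538, 2730]);
translate([5914, 531, 0]) cube([116, 3538, 2730]);


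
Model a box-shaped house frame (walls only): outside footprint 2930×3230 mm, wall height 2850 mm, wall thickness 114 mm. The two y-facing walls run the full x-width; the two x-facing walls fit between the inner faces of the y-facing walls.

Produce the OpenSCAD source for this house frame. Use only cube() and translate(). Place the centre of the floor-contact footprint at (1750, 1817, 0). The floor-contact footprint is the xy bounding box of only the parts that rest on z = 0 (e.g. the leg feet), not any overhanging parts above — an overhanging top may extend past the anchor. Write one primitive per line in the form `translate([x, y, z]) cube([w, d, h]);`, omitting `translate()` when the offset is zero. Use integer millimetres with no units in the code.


translate([285, 202, 0]) cube([2930, 114, 2850]);
translate([285, 3318, 0]) cube([2930, 114, 2850]);
translate([285, 316, 0]) cube([114, 3002, 2850]);
translate([3101, 316, 0]) cube([114, 3002, 2850]);


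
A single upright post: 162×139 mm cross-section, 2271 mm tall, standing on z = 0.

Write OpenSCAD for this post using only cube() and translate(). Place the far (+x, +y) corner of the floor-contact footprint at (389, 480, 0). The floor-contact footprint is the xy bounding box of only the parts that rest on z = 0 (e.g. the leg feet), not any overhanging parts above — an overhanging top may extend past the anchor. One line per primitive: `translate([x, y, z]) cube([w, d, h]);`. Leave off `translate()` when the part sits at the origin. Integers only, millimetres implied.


translate([227, 341, 0]) cube([162, 139, 2271]);


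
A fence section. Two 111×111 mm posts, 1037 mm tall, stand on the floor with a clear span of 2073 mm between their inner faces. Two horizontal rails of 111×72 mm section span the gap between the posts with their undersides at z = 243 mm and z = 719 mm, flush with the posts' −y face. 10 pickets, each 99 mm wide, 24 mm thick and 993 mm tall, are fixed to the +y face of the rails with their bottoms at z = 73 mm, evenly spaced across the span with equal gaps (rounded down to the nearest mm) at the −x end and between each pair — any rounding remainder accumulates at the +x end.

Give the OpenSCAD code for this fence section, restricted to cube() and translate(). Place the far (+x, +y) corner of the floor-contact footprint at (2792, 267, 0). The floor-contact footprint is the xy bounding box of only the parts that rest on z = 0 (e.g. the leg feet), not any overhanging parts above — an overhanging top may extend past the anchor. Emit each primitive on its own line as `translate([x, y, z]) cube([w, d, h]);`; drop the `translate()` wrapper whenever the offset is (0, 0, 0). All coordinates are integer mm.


translate([497, 156, 0]) cube([111, 111, 1037]);
translate([2681, 156, 0]) cube([111, 111, 1037]);
translate([608, 156, 243]) cube([2073, 111, 72]);
translate([608, 156, 719]) cube([2073, 111, 72]);
translate([706, 267, 73]) cube([99, 24, 993]);
translate([903, 267, 73]) cube([99, 24, 993]);
translate([1100, 267, 73]) cube([99, 24, 993]);
translate([1297, 267, 73]) cube([99, 24, 993]);
translate([1494, 267, 73]) cube([99, 24, 993]);
translate([1691, 267, 73]) cube([99, 24, 993]);
translate([1888, 267, 73]) cube([99, 24, 993]);
translate([2085, 267, 73]) cube([99, 24, 993]);
translate([2282, 267, 73]) cube([99, 24, 993]);
translate([2479, 267, 73]) cube([99, 24, 993]);


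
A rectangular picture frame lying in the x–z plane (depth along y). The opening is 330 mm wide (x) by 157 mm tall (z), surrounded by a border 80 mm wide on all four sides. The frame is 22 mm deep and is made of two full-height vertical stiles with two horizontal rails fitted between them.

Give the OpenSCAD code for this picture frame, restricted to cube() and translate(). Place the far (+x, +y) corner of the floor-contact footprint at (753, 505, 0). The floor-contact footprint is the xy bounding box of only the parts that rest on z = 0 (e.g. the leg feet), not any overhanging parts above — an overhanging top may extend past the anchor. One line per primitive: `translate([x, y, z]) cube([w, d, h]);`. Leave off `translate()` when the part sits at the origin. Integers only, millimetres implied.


translate([263, 483, 0]) cube([80, 22, 317]);
translate([673, 483, 0]) cube([80, 22, 317]);
translate([343, 483, 0]) cube([330, 22, 80]);
translate([343, 483, 237]) cube([330, 22, 80]);


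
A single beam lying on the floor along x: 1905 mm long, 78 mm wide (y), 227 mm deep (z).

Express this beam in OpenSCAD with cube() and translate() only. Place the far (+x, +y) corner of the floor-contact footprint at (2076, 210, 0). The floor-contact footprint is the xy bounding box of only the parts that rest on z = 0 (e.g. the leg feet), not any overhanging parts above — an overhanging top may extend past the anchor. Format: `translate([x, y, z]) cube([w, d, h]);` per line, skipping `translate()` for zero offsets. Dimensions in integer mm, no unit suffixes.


translate([171, 132, 0]) cube([1905, 78, 227]);


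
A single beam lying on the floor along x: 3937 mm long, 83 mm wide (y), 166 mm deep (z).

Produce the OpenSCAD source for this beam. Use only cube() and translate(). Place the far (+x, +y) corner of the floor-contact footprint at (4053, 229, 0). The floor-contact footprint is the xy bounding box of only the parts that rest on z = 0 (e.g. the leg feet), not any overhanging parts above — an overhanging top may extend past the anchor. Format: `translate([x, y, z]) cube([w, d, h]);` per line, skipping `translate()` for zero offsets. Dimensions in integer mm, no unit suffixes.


translate([116, 146, 0]) cube([3937, 83, 166]);


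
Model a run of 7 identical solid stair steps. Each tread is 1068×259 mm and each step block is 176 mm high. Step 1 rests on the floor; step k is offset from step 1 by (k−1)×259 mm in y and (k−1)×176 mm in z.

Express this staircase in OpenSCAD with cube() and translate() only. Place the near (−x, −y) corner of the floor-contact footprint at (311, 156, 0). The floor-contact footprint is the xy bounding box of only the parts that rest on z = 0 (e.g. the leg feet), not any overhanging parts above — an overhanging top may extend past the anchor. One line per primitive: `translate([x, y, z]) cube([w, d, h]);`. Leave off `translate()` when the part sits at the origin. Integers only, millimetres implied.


translate([311, 156, 0]) cube([1068, 259, 176]);
translate([311, 415, 176]) cube([1068, 259, 176]);
translate([311, 674, 352]) cube([1068, 259, 176]);
translate([311, 933, 528]) cube([1068, 259, 176]);
translate([311, 1192, 704]) cube([1068, 259, 176]);
translate([311, 1451, 880]) cube([1068, 259, 176]);
translate([311, 1710, 1056]) cube([1068, 259, 176]);


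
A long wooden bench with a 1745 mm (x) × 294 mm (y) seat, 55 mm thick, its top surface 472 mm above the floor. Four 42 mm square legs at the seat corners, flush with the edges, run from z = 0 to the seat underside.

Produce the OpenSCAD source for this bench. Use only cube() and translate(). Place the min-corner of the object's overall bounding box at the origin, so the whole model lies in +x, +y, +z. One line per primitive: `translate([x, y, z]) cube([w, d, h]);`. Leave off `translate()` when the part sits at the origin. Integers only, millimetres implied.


translate([0, 0, 417]) cube([1745, 294, 55]);
cube([42, 42, 417]);
translate([0, 252, 0]) cube([42, 42, 417]);
translate([1703, 0, 0]) cube([42, 42, 417]);
translate([1703, 252, 0]) cube([42, 42, 417]);


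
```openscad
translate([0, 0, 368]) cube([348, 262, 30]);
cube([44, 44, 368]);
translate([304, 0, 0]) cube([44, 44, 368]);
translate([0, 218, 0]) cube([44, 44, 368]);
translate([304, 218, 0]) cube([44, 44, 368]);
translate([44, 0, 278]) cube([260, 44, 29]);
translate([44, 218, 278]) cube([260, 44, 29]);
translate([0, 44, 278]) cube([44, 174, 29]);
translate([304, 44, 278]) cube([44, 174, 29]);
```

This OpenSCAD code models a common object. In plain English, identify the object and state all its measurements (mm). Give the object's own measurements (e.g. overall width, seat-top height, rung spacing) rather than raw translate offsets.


A simple wooden stool: a rectangular seat 348 mm (x) by 262 mm (y), 30 mm thick, top face at z = 398 mm, on four square legs, each 44×44 mm in cross-section. The legs rest on z = 0, each flush with a corner of the seat. Four stretchers, 44 mm wide and 29 mm tall, connect adjacent legs with their undersides at z = 278 mm, each running between the inner faces of the legs it joins and aligned with the legs' outer faces on the other axis.


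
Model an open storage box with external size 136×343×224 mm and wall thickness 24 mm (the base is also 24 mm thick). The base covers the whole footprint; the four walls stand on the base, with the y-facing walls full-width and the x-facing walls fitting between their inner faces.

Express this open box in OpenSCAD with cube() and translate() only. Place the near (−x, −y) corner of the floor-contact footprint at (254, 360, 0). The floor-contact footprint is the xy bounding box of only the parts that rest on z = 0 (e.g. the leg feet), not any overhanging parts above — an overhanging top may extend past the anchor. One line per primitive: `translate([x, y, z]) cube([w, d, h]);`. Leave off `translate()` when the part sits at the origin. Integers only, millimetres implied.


translate([254, 360, 0]) cube([136, 343, 24]);
translate([254, 360, 24]) cube([136, 24, 200]);
translate([254, 679, 24]) cube([136, 24, 200]);
translate([254, 384, 24]) cube([24, 295, 200]);
translate([366, 384, 24]) cube([24, 295, 200]);


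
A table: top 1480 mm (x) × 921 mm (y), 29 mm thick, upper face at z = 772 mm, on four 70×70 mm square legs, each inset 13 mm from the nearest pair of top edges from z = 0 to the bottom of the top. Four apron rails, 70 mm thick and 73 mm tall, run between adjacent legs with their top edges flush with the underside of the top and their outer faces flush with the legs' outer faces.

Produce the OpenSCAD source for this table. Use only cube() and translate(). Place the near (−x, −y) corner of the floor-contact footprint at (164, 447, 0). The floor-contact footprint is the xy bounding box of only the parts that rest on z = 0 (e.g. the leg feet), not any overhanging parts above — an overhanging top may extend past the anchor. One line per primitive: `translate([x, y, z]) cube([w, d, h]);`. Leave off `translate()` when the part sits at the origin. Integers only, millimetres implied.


// leg_h = 772 - 29 = 743
// apron z = 743 - 73 = 670
translate([151, 434, 743]) cube([1480, 921, 29]);
translate([164, 447, 0]) cube([70, 70, 743]);
translate([1548, 447, 0]) cube([70, 70, 743]);
translate([164, 1272, 0]) cube([70, 70, 743]);
translate([1548, 1272, 0]) cube([70, 70, 743]);
translate([234, 447, 670]) cube([1314, 70, 73]);
translate([234, 1272, 670]) cube([1314, 70, 73]);
translate([164, 517, 670]) cube([70, 755, 73]);
translate([1548, 517, 670]) cube([70, 755, 73]);


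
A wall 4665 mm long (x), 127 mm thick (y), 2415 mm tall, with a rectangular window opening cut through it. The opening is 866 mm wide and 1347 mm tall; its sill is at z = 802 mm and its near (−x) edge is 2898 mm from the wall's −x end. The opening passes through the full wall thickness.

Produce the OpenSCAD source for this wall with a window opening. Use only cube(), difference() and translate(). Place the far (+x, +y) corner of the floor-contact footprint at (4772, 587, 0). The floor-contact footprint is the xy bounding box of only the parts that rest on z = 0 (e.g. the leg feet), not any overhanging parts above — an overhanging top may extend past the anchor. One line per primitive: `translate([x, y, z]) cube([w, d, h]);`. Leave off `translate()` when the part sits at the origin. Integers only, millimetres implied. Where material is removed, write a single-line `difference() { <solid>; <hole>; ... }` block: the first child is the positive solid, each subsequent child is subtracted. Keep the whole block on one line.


difference() { translate([107, 460, 0]) cube([4665, 127, 2415]); translate([3005, 460, 802]) cube([866, 127, 1347]); }


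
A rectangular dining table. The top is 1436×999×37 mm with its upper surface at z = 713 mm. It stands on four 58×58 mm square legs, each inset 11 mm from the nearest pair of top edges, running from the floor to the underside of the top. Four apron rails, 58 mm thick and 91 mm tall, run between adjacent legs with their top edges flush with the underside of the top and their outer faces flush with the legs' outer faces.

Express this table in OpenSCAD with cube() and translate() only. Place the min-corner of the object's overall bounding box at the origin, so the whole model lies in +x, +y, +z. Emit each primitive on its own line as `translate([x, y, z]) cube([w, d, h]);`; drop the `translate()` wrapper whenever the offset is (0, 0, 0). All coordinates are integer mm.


// leg_h = 713 - 37 = 676
// apron z = 676 - 91 = 585
translate([0, 0, 676]) cube([1436, 999, 37]);
translate([11, 11, 0]) cube([58, 58, 676]);
translate([1367, 11, 0]) cube([58, 58, 676]);
translate([11, 930, 0]) cube([58, 58, 676]);
translate([1367, 930, 0]) cube([58, 58, 676]);
translate([69, 11, 585]) cube([1298, 58, 91]);
translate([69, 930, 585]) cube([1298, 58, 91]);
translate([11, 69, 585]) cube([58, 861, 91]);
translate([1367, 69, 585]) cube([58, 861, 91]);


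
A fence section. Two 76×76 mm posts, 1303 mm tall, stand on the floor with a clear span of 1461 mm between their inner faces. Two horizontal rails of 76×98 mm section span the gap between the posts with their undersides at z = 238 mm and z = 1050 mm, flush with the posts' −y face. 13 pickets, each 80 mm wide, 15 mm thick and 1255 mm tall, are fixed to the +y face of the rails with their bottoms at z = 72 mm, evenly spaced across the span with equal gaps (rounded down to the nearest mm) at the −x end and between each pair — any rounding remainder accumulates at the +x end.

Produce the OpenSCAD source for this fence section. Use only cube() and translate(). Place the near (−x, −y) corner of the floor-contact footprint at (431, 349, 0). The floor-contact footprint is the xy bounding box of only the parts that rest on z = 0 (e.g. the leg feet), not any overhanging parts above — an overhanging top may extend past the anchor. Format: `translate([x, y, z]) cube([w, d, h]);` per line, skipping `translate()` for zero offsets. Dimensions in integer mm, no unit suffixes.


translate([431, 349, 0]) cube([76, 76, 1303]);
translate([1968, 349, 0]) cube([76, 76, 1303]);
translate([507, 349, 238]) cube([1461, 76, 98]);
translate([507, 349, 1050]) cube([1461, 76, 98]);
translate([537, 425, 72]) cube([80, 15, 1255]);
translate([647, 425, 72]) cube([80, 15, 1255]);
translate([757, 425, 72]) cube([80, 15, 1255]);
translate([867, 425, 72]) cube([80, 15, 1255]);
translate([977, 425, 72]) cube([80, 15, 1255]);
translate([1087, 425, 72]) cube([80, 15, 1255]);
translate([1197, 425, 72]) cube([80, 15, 1255]);
translate([1307, 425, 72]) cube([80, 15, 1255]);
translate([1417, 425, 72]) cube([80, 15, 1255]);
translate([1527, 425, 72]) cube([80, 15, 1255]);
translate([1637, 425, 72]) cube([80, 15, 1255]);
translate([1747, 425, 72]) cube([80, 15, 1255]);
translate([1857, 425, 72]) cube([80, 15, 1255]);


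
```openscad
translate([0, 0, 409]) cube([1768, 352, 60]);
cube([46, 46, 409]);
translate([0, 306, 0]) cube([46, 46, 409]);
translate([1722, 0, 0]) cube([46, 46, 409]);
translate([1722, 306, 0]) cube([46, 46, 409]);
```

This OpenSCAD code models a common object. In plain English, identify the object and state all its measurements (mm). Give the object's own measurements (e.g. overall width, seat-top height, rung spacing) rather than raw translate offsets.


A long wooden bench with a 1768 mm (x) × 352 mm (y) seat, 60 mm thick, its top surface 469 mm above the floor. Four 46 mm square legs at the seat corners, flush with the edges, run from z = 0 to the seat underside.


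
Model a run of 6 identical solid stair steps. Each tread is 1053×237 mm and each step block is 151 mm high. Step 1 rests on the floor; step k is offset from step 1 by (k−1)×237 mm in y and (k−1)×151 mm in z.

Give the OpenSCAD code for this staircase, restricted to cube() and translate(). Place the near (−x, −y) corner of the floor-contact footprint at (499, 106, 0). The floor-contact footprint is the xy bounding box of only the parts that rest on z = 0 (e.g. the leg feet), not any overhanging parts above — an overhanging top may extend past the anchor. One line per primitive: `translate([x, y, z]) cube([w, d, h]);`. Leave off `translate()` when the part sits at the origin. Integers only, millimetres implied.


translate([499, 106, 0]) cube([1053, 237, 151]);
translate([499, 343, 151]) cube([1053, 237, 151]);
translate([499, 580, 302]) cube([1053, 237, 151]);
translate([499, 817, 453]) cube([1053, 237, 151]);
translate([499, 1054, 604]) cube([1053, 237, 151]);
translate([499, 1291, 755]) cube([1053, 237, 151]);


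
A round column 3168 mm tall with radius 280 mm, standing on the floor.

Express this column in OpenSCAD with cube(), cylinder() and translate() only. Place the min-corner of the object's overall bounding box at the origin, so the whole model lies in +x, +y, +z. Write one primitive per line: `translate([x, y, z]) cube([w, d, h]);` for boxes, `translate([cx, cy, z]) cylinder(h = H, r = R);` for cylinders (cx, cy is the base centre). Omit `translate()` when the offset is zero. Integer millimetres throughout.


translate([280, 280, 0]) cylinder(h = 3168, r = 280);


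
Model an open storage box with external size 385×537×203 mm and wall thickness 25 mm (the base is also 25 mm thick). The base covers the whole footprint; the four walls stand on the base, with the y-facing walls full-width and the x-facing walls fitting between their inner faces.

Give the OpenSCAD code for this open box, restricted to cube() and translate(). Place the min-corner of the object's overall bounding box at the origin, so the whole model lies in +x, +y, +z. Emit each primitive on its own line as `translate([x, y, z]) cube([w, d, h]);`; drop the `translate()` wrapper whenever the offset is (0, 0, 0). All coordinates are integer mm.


cube([385, 537, 25]);
translate([0, 0, 25]) cube([385, 25, 178]);
translate([0, 512, 25]) cube([385, 25, 178]);
translate([0, 25, 25]) cube([25, 487, 178]);
translate([360, 25, 25]) cube([25, 487, 178]);


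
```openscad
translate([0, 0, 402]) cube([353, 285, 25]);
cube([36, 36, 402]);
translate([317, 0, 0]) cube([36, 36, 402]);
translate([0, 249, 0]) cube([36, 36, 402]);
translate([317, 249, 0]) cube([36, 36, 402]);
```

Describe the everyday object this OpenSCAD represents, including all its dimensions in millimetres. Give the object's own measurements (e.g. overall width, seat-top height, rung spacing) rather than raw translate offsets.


A four-legged stool. The seat is a 353×285×25 mm slab whose top surface is at z = 427 mm; four square legs, each 36×36 mm in cross-section, run from the floor (z = 0) to the underside of the seat, each flush with a corner of the seat.


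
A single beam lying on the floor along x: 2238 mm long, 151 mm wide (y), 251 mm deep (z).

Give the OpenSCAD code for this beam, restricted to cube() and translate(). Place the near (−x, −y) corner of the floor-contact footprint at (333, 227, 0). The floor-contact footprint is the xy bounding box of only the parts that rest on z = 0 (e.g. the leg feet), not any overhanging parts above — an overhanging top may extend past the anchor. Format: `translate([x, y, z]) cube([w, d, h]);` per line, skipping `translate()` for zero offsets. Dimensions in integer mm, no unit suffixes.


translate([333, 227, 0]) cube([2238, 151, 251]);


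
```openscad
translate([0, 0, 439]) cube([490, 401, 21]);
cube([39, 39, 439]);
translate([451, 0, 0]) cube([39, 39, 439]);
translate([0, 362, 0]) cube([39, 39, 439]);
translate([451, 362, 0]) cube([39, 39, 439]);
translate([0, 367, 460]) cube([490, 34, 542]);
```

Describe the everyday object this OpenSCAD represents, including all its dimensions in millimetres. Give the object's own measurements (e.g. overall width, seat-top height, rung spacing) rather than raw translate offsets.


A chair. The seat is a 490×401×21 mm slab with its top at z = 460 mm, on four 39×39 mm corner legs (flush with the seat edges, standing on z = 0). A flat backrest 34 mm thick, 542 mm tall, spans the full seat width and rises from the seat top along its +y edge, rear face flush with the rear of the seat.


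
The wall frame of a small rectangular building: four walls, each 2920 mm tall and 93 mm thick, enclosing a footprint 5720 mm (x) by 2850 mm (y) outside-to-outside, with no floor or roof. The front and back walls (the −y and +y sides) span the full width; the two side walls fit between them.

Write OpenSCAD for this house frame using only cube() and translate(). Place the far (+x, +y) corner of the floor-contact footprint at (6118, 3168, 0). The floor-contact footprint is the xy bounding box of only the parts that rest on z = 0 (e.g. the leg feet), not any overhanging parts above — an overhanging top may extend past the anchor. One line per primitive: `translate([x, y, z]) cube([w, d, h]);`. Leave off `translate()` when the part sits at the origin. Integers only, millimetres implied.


translate([398, 318, 0]) cube([5720, 93, 2920]);
translate([398, 3075, 0]) cube([5720, 93, 2920]);
translate([398, 411, 0]) cube([93, 2664, 2920]);
translate([6025, 411, 0]) cube([93, 2664, 2920]);


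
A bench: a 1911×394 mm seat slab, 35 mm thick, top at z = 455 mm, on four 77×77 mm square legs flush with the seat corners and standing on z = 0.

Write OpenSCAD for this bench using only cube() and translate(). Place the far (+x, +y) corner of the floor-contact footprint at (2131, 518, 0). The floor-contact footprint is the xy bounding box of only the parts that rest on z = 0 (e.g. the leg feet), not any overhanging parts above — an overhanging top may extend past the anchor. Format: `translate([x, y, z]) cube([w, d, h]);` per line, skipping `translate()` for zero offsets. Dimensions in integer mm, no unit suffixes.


translate([220, 124, 420]) cube([1911, 394, 35]);
translate([220, 124, 0]) cube([77, 77, 420]);
translate([220, 441, 0]) cube([77, 77, 420]);
translate([2054, 124, 0]) cube([77, 77, 420]);
translate([2054, 441, 0]) cube([77, 77, 420]);


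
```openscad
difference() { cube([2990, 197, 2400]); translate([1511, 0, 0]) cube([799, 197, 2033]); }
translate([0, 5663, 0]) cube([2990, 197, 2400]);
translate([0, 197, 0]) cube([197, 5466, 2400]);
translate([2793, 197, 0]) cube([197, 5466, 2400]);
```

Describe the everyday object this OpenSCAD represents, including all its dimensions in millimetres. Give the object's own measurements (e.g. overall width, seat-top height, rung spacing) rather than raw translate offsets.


A single room: four walls, each 2400 mm tall and 197 mm thick, enclosing an outside footprint 2990×5860 mm (x × y), no floor or roof. The front and back walls (−y and +y sides) run the full x-width; the side walls fit between their inner faces. A door opening 799 mm wide and 2033 mm tall is cut through the front wall from the floor up, its −x edge 1511 mm from the wall's −x end.


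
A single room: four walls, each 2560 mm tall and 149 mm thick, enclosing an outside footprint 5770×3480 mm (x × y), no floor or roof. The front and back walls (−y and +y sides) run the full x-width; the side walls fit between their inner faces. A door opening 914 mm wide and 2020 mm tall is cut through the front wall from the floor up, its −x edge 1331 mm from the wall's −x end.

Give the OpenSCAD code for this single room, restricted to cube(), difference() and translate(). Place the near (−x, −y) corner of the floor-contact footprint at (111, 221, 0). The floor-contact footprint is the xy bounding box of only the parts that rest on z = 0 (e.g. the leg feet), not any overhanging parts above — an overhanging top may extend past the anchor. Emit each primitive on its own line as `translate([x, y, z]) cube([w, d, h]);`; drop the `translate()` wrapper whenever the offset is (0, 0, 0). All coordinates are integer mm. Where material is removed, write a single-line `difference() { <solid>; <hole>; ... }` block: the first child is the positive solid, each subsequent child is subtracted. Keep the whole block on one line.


difference() { translate([111, 221, 0]) cube([5770, 149, 2560]); translate([1442, 221, 0]) cube([914, 149, 2020]); }
translate([111, 3552, 0]) cube([5770, 149, 2560]);
translate([111, 370, 0]) cube([149, 3182, 2560]);
translate([5732, 370, 0]) cube([149, 3182, 2560]);


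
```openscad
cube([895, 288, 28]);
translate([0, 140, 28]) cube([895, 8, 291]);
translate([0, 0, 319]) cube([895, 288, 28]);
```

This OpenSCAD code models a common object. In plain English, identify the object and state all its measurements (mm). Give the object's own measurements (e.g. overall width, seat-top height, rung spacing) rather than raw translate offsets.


An I-beam lying along x, 895 mm long. Overall section height 347 mm. Two flanges 288 mm wide (y) and 28 mm thick, one on the floor and one at the top; a web 8 mm thick runs between them, centred on the flange width.


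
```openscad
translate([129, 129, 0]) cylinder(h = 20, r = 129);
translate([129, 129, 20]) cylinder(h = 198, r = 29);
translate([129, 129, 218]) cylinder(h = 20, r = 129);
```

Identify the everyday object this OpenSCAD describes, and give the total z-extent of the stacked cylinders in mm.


A spool. The overall height is 238 mm.

Three coaxial cylinders, large–small–large — a spool. Two 20 mm flanges and a 198 mm core give 20 + 198 + 20 = 238 mm.


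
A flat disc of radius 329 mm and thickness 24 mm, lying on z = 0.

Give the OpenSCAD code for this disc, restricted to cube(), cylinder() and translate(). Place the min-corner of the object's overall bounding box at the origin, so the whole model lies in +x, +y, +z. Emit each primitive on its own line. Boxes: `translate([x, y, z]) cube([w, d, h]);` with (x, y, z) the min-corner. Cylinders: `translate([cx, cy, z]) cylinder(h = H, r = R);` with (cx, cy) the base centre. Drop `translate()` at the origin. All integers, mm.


translate([329, 329, 0]) cylinder(h = 24, r = 329);


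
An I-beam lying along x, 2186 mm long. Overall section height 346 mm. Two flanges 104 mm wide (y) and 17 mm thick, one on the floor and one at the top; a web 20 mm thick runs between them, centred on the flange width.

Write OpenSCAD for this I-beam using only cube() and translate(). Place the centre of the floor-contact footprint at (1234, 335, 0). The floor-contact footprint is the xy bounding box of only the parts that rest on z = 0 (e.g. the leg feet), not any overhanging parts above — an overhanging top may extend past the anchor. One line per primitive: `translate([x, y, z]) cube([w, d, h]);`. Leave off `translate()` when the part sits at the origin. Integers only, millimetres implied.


translate([141, 283, 0]) cube([2186, 104, 17]);
translate([141, 325, 17]) cube([2186, 20, 312]);
translate([141, 283, 329]) cube([2186, 104, 17]);
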